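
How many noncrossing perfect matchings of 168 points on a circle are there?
C_84 = 270557451039395118028642463289168566420671280440

These noncrossing handshakes are counted by the Catalan number C_n = (1/(n + 1)) · C(2n, n). For n = 84: C_84 = (1/85) · C(168, 84) = 22997383338348585032434609379579328145757058837400/85 = 270557451039395118028642463289168566420671280440.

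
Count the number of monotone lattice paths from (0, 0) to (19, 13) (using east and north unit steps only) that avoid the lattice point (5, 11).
Number of paths = 346849440

Total paths from (0, 0) to (19, 13): C(32, 19) = 347373600. Paths through (5, 11): (paths (0, 0) → (5, 11)) × (paths (5, 11) → (19, 13)) = C(16, 5) · C(16, 14) = 4368 · 120 = 524160. Avoidance count = 347373600 − 524160 = 346849440.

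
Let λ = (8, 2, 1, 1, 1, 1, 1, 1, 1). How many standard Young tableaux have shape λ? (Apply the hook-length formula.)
# SYT of shape (8, 2, 1, 1, 1, 1, 1, 1, 1) = 85085

Hook-length formula: f^λ = n! / Π hook(c), product over all cells c of the Young diagram. For λ = (8, 2, 1, 1, 1, 1, 1, 1, 1), n = 17 boxes. Hook lengths by row (left-to-right, top-to-bottom): [16, 8, 6, 5, 4, 3, 2, 1]; [9, 1]; [7]; [6]; [5]; [4]; [3]; [2]; [1]. Product of hooks = 4180377600. So f^λ = 17! / 4180377600 = 355687428096000 / 4180377600 = 85085.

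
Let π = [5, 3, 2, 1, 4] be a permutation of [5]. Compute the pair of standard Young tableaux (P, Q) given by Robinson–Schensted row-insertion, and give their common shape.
P = [1, 4] / [2] / [3] / [5];  Q = [1, 5] / [2] / [3] / [4];  common shape = (2, 1, 1, 1)

Row-insert the values π_1, π_2, … into P one at a time, bumping the leftmost entry strictly greater than the inserted value down to the next row. The recording tableau Q records, in position (i, j), the step at which that cell was added to P.
  Insert 5 (step 1): P = [5];  Q = [1]
  Insert 3 (step 2): P = [3] / [5];  Q = [1] / [2]
  Insert 2 (step 3): P = [2] / [3] / [5];  Q = [1] / [2] / [3]
  Insert 1 (step 4): P = [1] / [2] / [3] / [5];  Q = [1] / [2] / [3] / [4]
  Insert 4 (step 5): P = [1, 4] / [2] / [3] / [5];  Q = [1, 5] / [2] / [3] / [4]
Final shape: (2, 1, 1, 1).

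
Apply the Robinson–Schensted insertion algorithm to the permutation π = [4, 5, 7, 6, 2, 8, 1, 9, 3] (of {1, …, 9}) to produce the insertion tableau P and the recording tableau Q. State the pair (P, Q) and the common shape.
P = [1, 3, 6, 8, 9] / [2, 5] / [4] / [7];  Q = [1, 2, 3, 6, 8] / [4, 9] / [5] / [7];  common shape = (5, 2, 1, 1)

Row-insert the values π_1, π_2, … into P one at a time, bumping the leftmost entry strictly greater than the inserted value down to the next row. The recording tableau Q records, in position (i, j), the step at which that cell was added to P.
  Insert 4 (step 1): P = [4];  Q = [1]
  Insert 5 (step 2): P = [4, 5];  Q = [1, 2]
  Insert 7 (step 3): P = [4, 5, 7];  Q = [1, 2, 3]
  Insert 6 (step 4): P = [4, 5, 6] / [7];  Q = [1, 2, 3] / [4]
  Insert 2 (step 5): P = [2, 5, 6] / [4] / [7];  Q = [1, 2, 3] / [4] / [5]
  Insert 8 (step 6): P = [2, 5, 6, 8] / [4] / [7];  Q = [1, 2, 3, 6] / [4] / [5]
  Insert 1 (step 7): P = [1, 5, 6, 8] / [2] / [4] / [7];  Q = [1, 2, 3, 6] / [4] / [5] / [7]
  Insert 9 (step 8): P = [1, 5, 6, 8, 9] / [2] / [4] / [7];  Q = [1, 2, 3, 6, 8] / [4] / [5] / [7]
  Insert 3 (step 9): P = [1, 3, 6, 8, 9] / [2, 5] / [4] / [7];  Q = [1, 2, 3, 6, 8] / [4, 9] / [5] / [7]
Final shape: (5, 2, 1, 1).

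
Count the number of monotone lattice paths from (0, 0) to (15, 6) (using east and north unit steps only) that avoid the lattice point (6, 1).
Number of paths = 40250

Total paths from (0, 0) to (15, 6): C(21, 15) = 54264. Paths through (6, 1): (paths (0, 0) → (6, 1)) × (paths (6, 1) → (15, 6)) = C(7, 6) · C(14, 9) = 7 · 2002 = 14014. Avoidance count = 54264 − 14014 = 40250.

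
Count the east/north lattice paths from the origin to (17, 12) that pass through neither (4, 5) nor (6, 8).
Number of paths = 39749220

Inclusion–exclusion. Total paths: C(29, 17) = 51895935. Through P₁: C(9, 4)·C(20, 13) = 9767520. Through P₂: C(14, 6)·C(15, 11) = 4099095. Since P₁ is strictly southwest of P₂, a monotone path through both must visit P₁ then P₂; paths through both = C(9, 4)·C(5, 2)·C(15, 11) = 1719900. Avoid both = 51895935 − 9767520 − 4099095 + 1719900 = 39749220.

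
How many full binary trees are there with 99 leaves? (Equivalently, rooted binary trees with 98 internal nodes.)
C_98 = 57743358069601357782187700608042856334020731624756611000

These full binary trees are counted by the Catalan number C_n = (1/(n + 1)) · C(2n, n). For n = 98: C_98 = (1/99) · C(196, 98) = 5716592448890534420436582360196242777068052430850904489000/99 = 57743358069601357782187700608042856334020731624756611000.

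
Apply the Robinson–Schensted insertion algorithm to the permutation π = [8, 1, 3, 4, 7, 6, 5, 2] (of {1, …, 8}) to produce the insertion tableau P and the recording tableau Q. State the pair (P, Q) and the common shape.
P = [1, 2, 4, 5] / [3] / [6] / [7] / [8];  Q = [1, 3, 4, 5] / [2] / [6] / [7] / [8];  common shape = (4, 1, 1, 1, 1)

Row-insert the values π_1, π_2, … into P one at a time, bumping the leftmost entry strictly greater than the inserted value down to the next row. The recording tableau Q records, in position (i, j), the step at which that cell was added to P.
  Insert 8 (step 1): P = [8];  Q = [1]
  Insert 1 (step 2): P = [1] / [8];  Q = [1] / [2]
  Insert 3 (step 3): P = [1, 3] / [8];  Q = [1, 3] / [2]
  Insert 4 (step 4): P = [1, 3, 4] / [8];  Q = [1, 3, 4] / [2]
  Insert 7 (step 5): P = [1, 3, 4, 7] / [8];  Q = [1, 3, 4, 5] / [2]
  Insert 6 (step 6): P = [1, 3, 4, 6] / [7] / [8];  Q = [1, 3, 4, 5] / [2] / [6]
  Insert 5 (step 7): P = [1, 3, 4, 5] / [6] / [7] / [8];  Q = [1, 3, 4, 5] / [2] / [6] / [7]
  Insert 2 (step 8): P = [1, 2, 4, 5] / [3] / [6] / [7] / [8];  Q = [1, 3, 4, 5] / [2] / [6] / [7] / [8]
Final shape: (4, 1, 1, 1, 1).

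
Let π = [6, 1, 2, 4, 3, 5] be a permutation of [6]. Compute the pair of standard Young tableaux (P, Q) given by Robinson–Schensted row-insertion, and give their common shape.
P = [1, 2, 3, 5] / [4] / [6];  Q = [1, 3, 4, 6] / [2] / [5];  common shape = (4, 1, 1)

Row-insert the values π_1, π_2, … into P one at a time, bumping the leftmost entry strictly greater than the inserted value down to the next row. The recording tableau Q records, in position (i, j), the step at which that cell was added to P.
  Insert 6 (step 1): P = [6];  Q = [1]
  Insert 1 (step 2): P = [1] / [6];  Q = [1] / [2]
  Insert 2 (step 3): P = [1, 2] / [6];  Q = [1, 3] / [2]
  Insert 4 (step 4): P = [1, 2, 4] / [6];  Q = [1, 3, 4] / [2]
  Insert 3 (step 5): P = [1, 2, 3] / [4] / [6];  Q = [1, 3, 4] / [2] / [5]
  Insert 5 (step 6): P = [1, 2, 3, 5] / [4] / [6];  Q = [1, 3, 4, 6] / [2] / [5]
Final shape: (4, 1, 1).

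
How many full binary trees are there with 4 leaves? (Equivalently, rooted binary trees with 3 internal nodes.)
C_3 = 5

These full binary trees are counted by the Catalan number C_n = (1/(n + 1)) · C(2n, n). For n = 3: C_3 = (1/4) · C(6, 3) = 20/4 = 5.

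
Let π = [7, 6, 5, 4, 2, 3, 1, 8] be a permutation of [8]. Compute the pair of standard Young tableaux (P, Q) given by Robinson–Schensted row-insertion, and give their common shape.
P = [1, 3, 8] / [2] / [4] / [5] / [6] / [7];  Q = [1, 6, 8] / [2] / [3] / [4] / [5] / [7];  common shape = (3, 1, 1, 1, 1, 1)

Row-insert the values π_1, π_2, … into P one at a time, bumping the leftmost entry strictly greater than the inserted value down to the next row. The recording tableau Q records, in position (i, j), the step at which that cell was added to P.
  Insert 7 (step 1): P = [7];  Q = [1]
  Insert 6 (step 2): P = [6] / [7];  Q = [1] / [2]
  Insert 5 (step 3): P = [5] / [6] / [7];  Q = [1] / [2] / [3]
  Insert 4 (step 4): P = [4] / [5] / [6] / [7];  Q = [1] / [2] / [3] / [4]
  Insert 2 (step 5): P = [2] / [4] / [5] / [6] / [7];  Q = [1] / [2] / [3] / [4] / [5]
  Insert 3 (step 6): P = [2, 3] / [4] / [5] / [6] / [7];  Q = [1, 6] / [2] / [3] / [4] / [5]
  Insert 1 (step 7): P = [1, 3] / [2] / [4] / [5] / [6] / [7];  Q = [1, 6] / [2] / [3] / [4] / [5] / [7]
  Insert 8 (step 8): P = [1, 3, 8] / [2] / [4] / [5] / [6] / [7];  Q = [1, 6, 8] / [2] / [3] / [4] / [5] / [7]
Final shape: (3, 1, 1, 1, 1, 1).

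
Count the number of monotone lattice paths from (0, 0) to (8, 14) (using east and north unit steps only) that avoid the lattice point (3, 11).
Number of paths = 299386

Total paths from (0, 0) to (8, 14): C(22, 8) = 319770. Paths through (3, 11): (paths (0, 0) → (3, 11)) × (paths (3, 11) → (8, 14)) = C(14, 3) · C(8, 5) = 364 · 56 = 20384. Avoidance count = 319770 − 20384 = 299386.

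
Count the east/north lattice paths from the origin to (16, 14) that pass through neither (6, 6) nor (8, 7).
Number of paths = 81418878

Inclusion–exclusion. Total paths: C(30, 16) = 145422675. Through P₁: C(12, 6)·C(18, 10) = 40432392. Through P₂: C(15, 8)·C(15, 8) = 41409225. Since P₁ is strictly southwest of P₂, a monotone path through both must visit P₁ then P₂; paths through both = C(12, 6)·C(3, 2)·C(15, 8) = 17837820. Avoid both = 145422675 − 40432392 − 41409225 + 17837820 = 81418878.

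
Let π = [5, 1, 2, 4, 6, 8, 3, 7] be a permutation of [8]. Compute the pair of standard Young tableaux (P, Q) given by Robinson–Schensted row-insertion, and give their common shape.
P = [1, 2, 3, 6, 7] / [4, 8] / [5];  Q = [1, 3, 4, 5, 6] / [2, 8] / [7];  common shape = (5, 2, 1)

Row-insert the values π_1, π_2, … into P one at a time, bumping the leftmost entry strictly greater than the inserted value down to the next row. The recording tableau Q records, in position (i, j), the step at which that cell was added to P.
  Insert 5 (step 1): P = [5];  Q = [1]
  Insert 1 (step 2): P = [1] / [5];  Q = [1] / [2]
  Insert 2 (step 3): P = [1, 2] / [5];  Q = [1, 3] / [2]
  Insert 4 (step 4): P = [1, 2, 4] / [5];  Q = [1, 3, 4] / [2]
  Insert 6 (step 5): P = [1, 2, 4, 6] / [5];  Q = [1, 3, 4, 5] / [2]
  Insert 8 (step 6): P = [1, 2, 4, 6, 8] / [5];  Q = [1, 3, 4, 5, 6] / [2]
  Insert 3 (step 7): P = [1, 2, 3, 6, 8] / [4] / [5];  Q = [1, 3, 4, 5, 6] / [2] / [7]
  Insert 7 (step 8): P = [1, 2, 3, 6, 7] / [4, 8] / [5];  Q = [1, 3, 4, 5, 6] / [2, 8] / [7]
Final shape: (5, 2, 1).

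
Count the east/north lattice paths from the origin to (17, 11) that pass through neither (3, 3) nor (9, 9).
Number of paths = 13722480

Inclusion–exclusion. Total paths: C(28, 17) = 21474180. Through P₁: C(6, 3)·C(22, 14) = 6395400. Through P₂: C(18, 9)·C(10, 8) = 2187900. Since P₁ is strictly southwest of P₂, a monotone path through both must visit P₁ then P₂; paths through both = C(6, 3)·C(12, 6)·C(10, 8) = 831600. Avoid both = 21474180 − 6395400 − 2187900 + 831600 = 13722480.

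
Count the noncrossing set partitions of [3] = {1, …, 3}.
C_3 = 5

These noncrossing partitions are counted by the Catalan number C_n = (1/(n + 1)) · C(2n, n). For n = 3: C_3 = (1/4) · C(6, 3) = 20/4 = 5.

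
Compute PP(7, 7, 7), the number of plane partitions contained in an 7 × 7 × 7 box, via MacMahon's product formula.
PP(7, 7, 7) = 39405996318420160

Evaluate the triple product over i = 1..7, j = 1..7, k = 1..7. The factors are (2/1) · (3/2) · (4/3) · (5/4) · (6/5) · (7/6) · (8/7) · (3/2) · … (343 factors total). The numerators and denominators telescope so the product is an integer; carrying out the multiplication exactly gives PP(7, 7, 7) = 39405996318420160.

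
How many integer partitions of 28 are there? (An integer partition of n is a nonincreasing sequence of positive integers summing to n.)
p(28) = 3718

Compute p(n) via the recurrence p(n, m) = p(n, m−1) + p(n−m, m), where p(n, m) counts partitions of n with all parts ≤ m and p(n) = p(n, n). The base cases are p(0, m) = 1 and p(n, 0) = 0 for n > 0. Filling the table yields p(28) = 3718. (Euler's pentagonal recurrence is an alternative.)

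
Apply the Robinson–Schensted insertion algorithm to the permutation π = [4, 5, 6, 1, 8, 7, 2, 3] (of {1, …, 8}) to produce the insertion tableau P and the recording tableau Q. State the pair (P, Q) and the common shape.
P = [1, 2, 3, 7] / [4, 5, 6] / [8];  Q = [1, 2, 3, 5] / [4, 6, 8] / [7];  common shape = (4, 3, 1)

Row-insert the values π_1, π_2, … into P one at a time, bumping the leftmost entry strictly greater than the inserted value down to the next row. The recording tableau Q records, in position (i, j), the step at which that cell was added to P.
  Insert 4 (step 1): P = [4];  Q = [1]
  Insert 5 (step 2): P = [4, 5];  Q = [1, 2]
  Insert 6 (step 3): P = [4, 5, 6];  Q = [1, 2, 3]
  Insert 1 (step 4): P = [1, 5, 6] / [4];  Q = [1, 2, 3] / [4]
  Insert 8 (step 5): P = [1, 5, 6, 8] / [4];  Q = [1, 2, 3, 5] / [4]
  Insert 7 (step 6): P = [1, 5, 6, 7] / [4, 8];  Q = [1, 2, 3, 5] / [4, 6]
  Insert 2 (step 7): P = [1, 2, 6, 7] / [4, 5] / [8];  Q = [1, 2, 3, 5] / [4, 6] / [7]
  Insert 3 (step 8): P = [1, 2, 3, 7] / [4, 5, 6] / [8];  Q = [1, 2, 3, 5] / [4, 6, 8] / [7]
Final shape: (4, 3, 1).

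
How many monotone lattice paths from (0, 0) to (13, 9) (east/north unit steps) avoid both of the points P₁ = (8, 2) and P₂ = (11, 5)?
Number of paths = 409760

Inclusion–exclusion. Total paths: C(22, 13) = 497420. Through P₁: C(10, 8)·C(12, 5) = 35640. Through P₂: C(16, 11)·C(6, 2) = 65520. Since P₁ is strictly southwest of P₂, a monotone path through both must visit P₁ then P₂; paths through both = C(10, 8)·C(6, 3)·C(6, 2) = 13500. Avoid both = 497420 − 35640 − 65520 + 13500 = 409760.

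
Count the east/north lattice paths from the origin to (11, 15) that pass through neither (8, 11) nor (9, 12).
Number of paths = 3653130

Inclusion–exclusion. Total paths: C(26, 11) = 7726160. Through P₁: C(19, 8)·C(7, 3) = 2645370. Through P₂: C(21, 9)·C(5, 2) = 2939300. Since P₁ is strictly southwest of P₂, a monotone path through both must visit P₁ then P₂; paths through both = C(19, 8)·C(2, 1)·C(5, 2) = 1511640. Avoid both = 7726160 − 2645370 − 2939300 + 1511640 = 3653130.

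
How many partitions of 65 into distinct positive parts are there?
q(65) = 18200

A partition into distinct parts is a strictly decreasing sequence summing to n. The recurrence d(n, m) = d(n, m−1) + d(n−m, m−1) (use part m at most once) with q(n) = d(n, n) gives q(65) = 18200. (Euler's theorem: # distinct-part partitions = # odd-part partitions.)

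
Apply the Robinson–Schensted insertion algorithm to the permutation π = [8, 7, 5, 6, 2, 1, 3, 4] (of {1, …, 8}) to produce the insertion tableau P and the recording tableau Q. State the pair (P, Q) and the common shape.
P = [1, 3, 4] / [2, 6] / [5] / [7] / [8];  Q = [1, 4, 8] / [2, 7] / [3] / [5] / [6];  common shape = (3, 2, 1, 1, 1)

Row-insert the values π_1, π_2, … into P one at a time, bumping the leftmost entry strictly greater than the inserted value down to the next row. The recording tableau Q records, in position (i, j), the step at which that cell was added to P.
  Insert 8 (step 1): P = [8];  Q = [1]
  Insert 7 (step 2): P = [7] / [8];  Q = [1] / [2]
  Insert 5 (step 3): P = [5] / [7] / [8];  Q = [1] / [2] / [3]
  Insert 6 (step 4): P = [5, 6] / [7] / [8];  Q = [1, 4] / [2] / [3]
  Insert 2 (step 5): P = [2, 6] / [5] / [7] / [8];  Q = [1, 4] / [2] / [3] / [5]
  Insert 1 (step 6): P = [1, 6] / [2] / [5] / [7] / [8];  Q = [1, 4] / [2] / [3] / [5] / [6]
  Insert 3 (step 7): P = [1, 3] / [2, 6] / [5] / [7] / [8];  Q = [1, 4] / [2, 7] / [3] / [5] / [6]
  Insert 4 (step 8): P = [1, 3, 4] / [2, 6] / [5] / [7] / [8];  Q = [1, 4, 8] / [2, 7] / [3] / [5] / [6]
Final shape: (3, 2, 1, 1, 1).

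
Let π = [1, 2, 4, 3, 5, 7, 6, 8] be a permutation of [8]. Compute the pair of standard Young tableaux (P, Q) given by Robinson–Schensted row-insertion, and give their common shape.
P = [1, 2, 3, 5, 6, 8] / [4, 7];  Q = [1, 2, 3, 5, 6, 8] / [4, 7];  common shape = (6, 2)

Row-insert the values π_1, π_2, … into P one at a time, bumping the leftmost entry strictly greater than the inserted value down to the next row. The recording tableau Q records, in position (i, j), the step at which that cell was added to P.
  Insert 1 (step 1): P = [1];  Q = [1]
  Insert 2 (step 2): P = [1, 2];  Q = [1, 2]
  Insert 4 (step 3): P = [1, 2, 4];  Q = [1, 2, 3]
  Insert 3 (step 4): P = [1, 2, 3] / [4];  Q = [1, 2, 3] / [4]
  Insert 5 (step 5): P = [1, 2, 3, 5] / [4];  Q = [1, 2, 3, 5] / [4]
  Insert 7 (step 6): P = [1, 2, 3, 5, 7] / [4];  Q = [1, 2, 3, 5, 6] / [4]
  Insert 6 (step 7): P = [1, 2, 3, 5, 6] / [4, 7];  Q = [1, 2, 3, 5, 6] / [4, 7]
  Insert 8 (step 8): P = [1, 2, 3, 5, 6, 8] / [4, 7];  Q = [1, 2, 3, 5, 6, 8] / [4, 7]
Final shape: (6, 2).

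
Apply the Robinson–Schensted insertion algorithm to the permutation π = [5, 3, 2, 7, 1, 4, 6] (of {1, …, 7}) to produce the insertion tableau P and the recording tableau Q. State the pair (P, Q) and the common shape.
P = [1, 4, 6] / [2, 7] / [3] / [5];  Q = [1, 4, 7] / [2, 6] / [3] / [5];  common shape = (3, 2, 1, 1)

Row-insert the values π_1, π_2, … into P one at a time, bumping the leftmost entry strictly greater than the inserted value down to the next row. The recording tableau Q records, in position (i, j), the step at which that cell was added to P.
  Insert 5 (step 1): P = [5];  Q = [1]
  Insert 3 (step 2): P = [3] / [5];  Q = [1] / [2]
  Insert 2 (step 3): P = [2] / [3] / [5];  Q = [1] / [2] / [3]
  Insert 7 (step 4): P = [2, 7] / [3] / [5];  Q = [1, 4] / [2] / [3]
  Insert 1 (step 5): P = [1, 7] / [2] / [3] / [5];  Q = [1, 4] / [2] / [3] / [5]
  Insert 4 (step 6): P = [1, 4] / [2, 7] / [3] / [5];  Q = [1, 4] / [2, 6] / [3] / [5]
  Insert 6 (step 7): P = [1, 4, 6] / [2, 7] / [3] / [5];  Q = [1, 4, 7] / [2, 6] / [3] / [5]
Final shape: (3, 2, 1, 1).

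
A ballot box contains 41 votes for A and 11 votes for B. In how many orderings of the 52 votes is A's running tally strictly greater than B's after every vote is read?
Strict-lead orderings = 34848305100

Total orderings of the 52 votes with 41 for A: C(52, 41) = 60403728840. By the Bertrand ballot formula (Cycle Lemma / reflection principle), the number of orderings in which A is strictly ahead of B throughout is (p − q)/(p + q) · C(p + q, p) = (41 − 11)/(41 + 11) · 60403728840 = 34848305100.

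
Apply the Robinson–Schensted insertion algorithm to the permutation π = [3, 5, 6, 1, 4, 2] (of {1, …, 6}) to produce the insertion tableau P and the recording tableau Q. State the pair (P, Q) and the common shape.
P = [1, 2, 6] / [3, 4] / [5];  Q = [1, 2, 3] / [4, 5] / [6];  common shape = (3, 2, 1)

Row-insert the values π_1, π_2, … into P one at a time, bumping the leftmost entry strictly greater than the inserted value down to the next row. The recording tableau Q records, in position (i, j), the step at which that cell was added to P.
  Insert 3 (step 1): P = [3];  Q = [1]
  Insert 5 (step 2): P = [3, 5];  Q = [1, 2]
  Insert 6 (step 3): P = [3, 5, 6];  Q = [1, 2, 3]
  Insert 1 (step 4): P = [1, 5, 6] / [3];  Q = [1, 2, 3] / [4]
  Insert 4 (step 5): P = [1, 4, 6] / [3, 5];  Q = [1, 2, 3] / [4, 5]
  Insert 2 (step 6): P = [1, 2, 6] / [3, 4] / [5];  Q = [1, 2, 3] / [4, 5] / [6]
Final shape: (3, 2, 1).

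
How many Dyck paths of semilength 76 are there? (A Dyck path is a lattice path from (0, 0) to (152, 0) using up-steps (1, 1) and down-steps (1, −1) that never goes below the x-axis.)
C_76 = 4790408930363303911328386208394864461024520

These Dyck paths are counted by the Catalan number C_n = (1/(n + 1)) · C(2n, n). For n = 76: C_76 = (1/77) · C(152, 76) = 368861487637974401172285738046404563498888040/77 = 4790408930363303911328386208394864461024520.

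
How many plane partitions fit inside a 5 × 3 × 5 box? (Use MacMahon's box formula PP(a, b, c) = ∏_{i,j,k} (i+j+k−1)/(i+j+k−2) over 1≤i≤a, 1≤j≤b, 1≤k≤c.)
PP(5, 3, 5) = 731808

Evaluate the triple product over i = 1..5, j = 1..3, k = 1..5. The factors are (2/1) · (3/2) · (4/3) · (5/4) · (6/5) · (3/2) · (4/3) · (5/4) · … (75 factors total). The numerators and denominators telescope so the product is an integer; carrying out the multiplication exactly gives PP(5, 3, 5) = 731808.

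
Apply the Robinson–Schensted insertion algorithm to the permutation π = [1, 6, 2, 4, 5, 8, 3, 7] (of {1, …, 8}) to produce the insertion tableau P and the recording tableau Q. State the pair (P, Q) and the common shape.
P = [1, 2, 3, 5, 7] / [4, 8] / [6];  Q = [1, 2, 4, 5, 6] / [3, 8] / [7];  common shape = (5, 2, 1)

Row-insert the values π_1, π_2, … into P one at a time, bumping the leftmost entry strictly greater than the inserted value down to the next row. The recording tableau Q records, in position (i, j), the step at which that cell was added to P.
  Insert 1 (step 1): P = [1];  Q = [1]
  Insert 6 (step 2): P = [1, 6];  Q = [1, 2]
  Insert 2 (step 3): P = [1, 2] / [6];  Q = [1, 2] / [3]
  Insert 4 (step 4): P = [1, 2, 4] / [6];  Q = [1, 2, 4] / [3]
  Insert 5 (step 5): P = [1, 2, 4, 5] / [6];  Q = [1, 2, 4, 5] / [3]
  Insert 8 (step 6): P = [1, 2, 4, 5, 8] / [6];  Q = [1, 2, 4, 5, 6] / [3]
  Insert 3 (step 7): P = [1, 2, 3, 5, 8] / [4] / [6];  Q = [1, 2, 4, 5, 6] / [3] / [7]
  Insert 7 (step 8): P = [1, 2, 3, 5, 7] / [4, 8] / [6];  Q = [1, 2, 4, 5, 6] / [3, 8] / [7]
Final shape: (5, 2, 1).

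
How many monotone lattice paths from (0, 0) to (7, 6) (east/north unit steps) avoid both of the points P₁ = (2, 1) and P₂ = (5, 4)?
Number of paths = 564

Inclusion–exclusion. Total paths: C(13, 7) = 1716. Through P₁: C(3, 2)·C(10, 5) = 756. Through P₂: C(9, 5)·C(4, 2) = 756. Since P₁ is strictly southwest of P₂, a monotone path through both must visit P₁ then P₂; paths through both = C(3, 2)·C(6, 3)·C(4, 2) = 360. Avoid both = 1716 − 756 − 756 + 360 = 564.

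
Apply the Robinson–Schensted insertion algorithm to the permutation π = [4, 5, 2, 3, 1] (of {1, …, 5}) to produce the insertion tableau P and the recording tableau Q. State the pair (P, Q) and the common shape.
P = [1, 3] / [2, 5] / [4];  Q = [1, 2] / [3, 4] / [5];  common shape = (2, 2, 1)

Row-insert the values π_1, π_2, … into P one at a time, bumping the leftmost entry strictly greater than the inserted value down to the next row. The recording tableau Q records, in position (i, j), the step at which that cell was added to P.
  Insert 4 (step 1): P = [4];  Q = [1]
  Insert 5 (step 2): P = [4, 5];  Q = [1, 2]
  Insert 2 (step 3): P = [2, 5] / [4];  Q = [1, 2] / [3]
  Insert 3 (step 4): P = [2, 3] / [4, 5];  Q = [1, 2] / [3, 4]
  Insert 1 (step 5): P = [1, 3] / [2, 5] / [4];  Q = [1, 2] / [3, 4] / [5]
Final shape: (2, 2, 1).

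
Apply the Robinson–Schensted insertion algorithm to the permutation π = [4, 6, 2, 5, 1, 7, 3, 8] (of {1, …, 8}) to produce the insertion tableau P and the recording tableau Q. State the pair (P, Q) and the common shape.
P = [1, 3, 7, 8] / [2, 5] / [4, 6];  Q = [1, 2, 6, 8] / [3, 4] / [5, 7];  common shape = (4, 2, 2)

Row-insert the values π_1, π_2, … into P one at a time, bumping the leftmost entry strictly greater than the inserted value down to the next row. The recording tableau Q records, in position (i, j), the step at which that cell was added to P.
  Insert 4 (step 1): P = [4];  Q = [1]
  Insert 6 (step 2): P = [4, 6];  Q = [1, 2]
  Insert 2 (step 3): P = [2, 6] / [4];  Q = [1, 2] / [3]
  Insert 5 (step 4): P = [2, 5] / [4, 6];  Q = [1, 2] / [3, 4]
  Insert 1 (step 5): P = [1, 5] / [2, 6] / [4];  Q = [1, 2] / [3, 4] / [5]
  Insert 7 (step 6): P = [1, 5, 7] / [2, 6] / [4];  Q = [1, 2, 6] / [3, 4] / [5]
  Insert 3 (step 7): P = [1, 3, 7] / [2, 5] / [4, 6];  Q = [1, 2, 6] / [3, 4] / [5, 7]
  Insert 8 (step 8): P = [1, 3, 7, 8] / [2, 5] / [4, 6];  Q = [1, 2, 6, 8] / [3, 4] / [5, 7]
Final shape: (4, 2, 2).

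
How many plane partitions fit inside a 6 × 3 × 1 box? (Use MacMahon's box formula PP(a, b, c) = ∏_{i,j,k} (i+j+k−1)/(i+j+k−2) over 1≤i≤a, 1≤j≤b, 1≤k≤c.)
PP(6, 3, 1) = 84

Evaluate the triple product over i = 1..6, j = 1..3, k = 1..1. The factors are (2/1) · (3/2) · (4/3) · (3/2) · (4/3) · (5/4) · (4/3) · (5/4) · … (18 factors total). The numerators and denominators telescope so the product is an integer; carrying out the multiplication exactly gives PP(6, 3, 1) = 84.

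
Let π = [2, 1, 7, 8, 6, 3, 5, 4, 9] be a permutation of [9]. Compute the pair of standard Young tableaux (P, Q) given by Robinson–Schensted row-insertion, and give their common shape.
P = [1, 3, 4, 9] / [2, 5, 8] / [6] / [7];  Q = [1, 3, 4, 9] / [2, 5, 7] / [6] / [8];  common shape = (4, 3, 1, 1)

Row-insert the values π_1, π_2, … into P one at a time, bumping the leftmost entry strictly greater than the inserted value down to the next row. The recording tableau Q records, in position (i, j), the step at which that cell was added to P.
  Insert 2 (step 1): P = [2];  Q = [1]
  Insert 1 (step 2): P = [1] / [2];  Q = [1] / [2]
  Insert 7 (step 3): P = [1, 7] / [2];  Q = [1, 3] / [2]
  Insert 8 (step 4): P = [1, 7, 8] / [2];  Q = [1, 3, 4] / [2]
  Insert 6 (step 5): P = [1, 6, 8] / [2, 7];  Q = [1, 3, 4] / [2, 5]
  Insert 3 (step 6): P = [1, 3, 8] / [2, 6] / [7];  Q = [1, 3, 4] / [2, 5] / [6]
  Insert 5 (step 7): P = [1, 3, 5] / [2, 6, 8] / [7];  Q = [1, 3, 4] / [2, 5, 7] / [6]
  Insert 4 (step 8): P = [1, 3, 4] / [2, 5, 8] / [6] / [7];  Q = [1, 3, 4] / [2, 5, 7] / [6] / [8]
  Insert 9 (step 9): P = [1, 3, 4, 9] / [2, 5, 8] / [6] / [7];  Q = [1, 3, 4, 9] / [2, 5, 7] / [6] / [8]
Final shape: (4, 3, 1, 1).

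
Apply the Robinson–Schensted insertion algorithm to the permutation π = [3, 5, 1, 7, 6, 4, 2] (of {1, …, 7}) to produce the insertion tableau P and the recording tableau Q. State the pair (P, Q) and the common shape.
P = [1, 2, 6] / [3, 4] / [5] / [7];  Q = [1, 2, 4] / [3, 5] / [6] / [7];  common shape = (3, 2, 1, 1)

Row-insert the values π_1, π_2, … into P one at a time, bumping the leftmost entry strictly greater than the inserted value down to the next row. The recording tableau Q records, in position (i, j), the step at which that cell was added to P.
  Insert 3 (step 1): P = [3];  Q = [1]
  Insert 5 (step 2): P = [3, 5];  Q = [1, 2]
  Insert 1 (step 3): P = [1, 5] / [3];  Q = [1, 2] / [3]
  Insert 7 (step 4): P = [1, 5, 7] / [3];  Q = [1, 2, 4] / [3]
  Insert 6 (step 5): P = [1, 5, 6] / [3, 7];  Q = [1, 2, 4] / [3, 5]
  Insert 4 (step 6): P = [1, 4, 6] / [3, 5] / [7];  Q = [1, 2, 4] / [3, 5] / [6]
  Insert 2 (step 7): P = [1, 2, 6] / [3, 4] / [5] / [7];  Q = [1, 2, 4] / [3, 5] / [6] / [7]
Final shape: (3, 2, 1, 1).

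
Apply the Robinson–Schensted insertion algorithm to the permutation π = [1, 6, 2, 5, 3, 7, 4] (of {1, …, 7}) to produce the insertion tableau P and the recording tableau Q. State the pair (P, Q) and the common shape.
P = [1, 2, 3, 4] / [5, 7] / [6];  Q = [1, 2, 4, 6] / [3, 7] / [5];  common shape = (4, 2, 1)

Row-insert the values π_1, π_2, … into P one at a time, bumping the leftmost entry strictly greater than the inserted value down to the next row. The recording tableau Q records, in position (i, j), the step at which that cell was added to P.
  Insert 1 (step 1): P = [1];  Q = [1]
  Insert 6 (step 2): P = [1, 6];  Q = [1, 2]
  Insert 2 (step 3): P = [1, 2] / [6];  Q = [1, 2] / [3]
  Insert 5 (step 4): P = [1, 2, 5] / [6];  Q = [1, 2, 4] / [3]
  Insert 3 (step 5): P = [1, 2, 3] / [5] / [6];  Q = [1, 2, 4] / [3] / [5]
  Insert 7 (step 6): P = [1, 2, 3, 7] / [5] / [6];  Q = [1, 2, 4, 6] / [3] / [5]
  Insert 4 (step 7): P = [1, 2, 3, 4] / [5, 7] / [6];  Q = [1, 2, 4, 6] / [3, 7] / [5]
Final shape: (4, 2, 1).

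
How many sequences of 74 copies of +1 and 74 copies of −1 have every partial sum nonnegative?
C_74 = 311496878311103321137536291518809134027240

These ballot sequences are counted by the Catalan number C_n = (1/(n + 1)) · C(2n, n). For n = 74: C_74 = (1/75) · C(148, 74) = 23362265873332749085315221863910685052043000/75 = 311496878311103321137536291518809134027240.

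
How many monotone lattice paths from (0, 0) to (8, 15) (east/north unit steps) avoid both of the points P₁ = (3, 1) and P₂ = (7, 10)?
Number of paths = 344274

Inclusion–exclusion. Total paths: C(23, 8) = 490314. Through P₁: C(4, 3)·C(19, 5) = 46512. Through P₂: C(17, 7)·C(6, 1) = 116688. Since P₁ is strictly southwest of P₂, a monotone path through both must visit P₁ then P₂; paths through both = C(4, 3)·C(13, 4)·C(6, 1) = 17160. Avoid both = 490314 − 46512 − 116688 + 17160 = 344274.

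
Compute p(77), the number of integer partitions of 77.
p(77) = 10619863

Compute p(n) via the recurrence p(n, m) = p(n, m−1) + p(n−m, m), where p(n, m) counts partitions of n with all parts ≤ m and p(n) = p(n, n). The base cases are p(0, m) = 1 and p(n, 0) = 0 for n > 0. Filling the table yields p(77) = 10619863. (Euler's pentagonal recurrence is an alternative.)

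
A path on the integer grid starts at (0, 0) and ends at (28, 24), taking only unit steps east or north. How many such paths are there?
Number of paths = 426384982032100

A monotone lattice path from (0, 0) to (28, 24) consists of 28 east steps and 24 north steps in some order, so it is determined by which 28 of the 52 steps are east. The count is C(52, 28) = 426384982032100.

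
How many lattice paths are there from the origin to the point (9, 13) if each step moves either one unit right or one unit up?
Number of paths = 497420

A monotone lattice path from (0, 0) to (9, 13) consists of 9 east steps and 13 north steps in some order, so it is determined by which 9 of the 22 steps are east. The count is C(22, 9) = 497420.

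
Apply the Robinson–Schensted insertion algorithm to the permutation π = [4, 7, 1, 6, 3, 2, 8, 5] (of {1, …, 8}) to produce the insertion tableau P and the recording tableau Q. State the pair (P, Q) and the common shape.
P = [1, 2, 5] / [3, 6, 8] / [4] / [7];  Q = [1, 2, 7] / [3, 4, 8] / [5] / [6];  common shape = (3, 3, 1, 1)

Row-insert the values π_1, π_2, … into P one at a time, bumping the leftmost entry strictly greater than the inserted value down to the next row. The recording tableau Q records, in position (i, j), the step at which that cell was added to P.
  Insert 4 (step 1): P = [4];  Q = [1]
  Insert 7 (step 2): P = [4, 7];  Q = [1, 2]
  Insert 1 (step 3): P = [1, 7] / [4];  Q = [1, 2] / [3]
  Insert 6 (step 4): P = [1, 6] / [4, 7];  Q = [1, 2] / [3, 4]
  Insert 3 (step 5): P = [1, 3] / [4, 6] / [7];  Q = [1, 2] / [3, 4] / [5]
  Insert 2 (step 6): P = [1, 2] / [3, 6] / [4] / [7];  Q = [1, 2] / [3, 4] / [5] / [6]
  Insert 8 (step 7): P = [1, 2, 8] / [3, 6] / [4] / [7];  Q = [1, 2, 7] / [3, 4] / [5] / [6]
  Insert 5 (step 8): P = [1, 2, 5] / [3, 6, 8] / [4] / [7];  Q = [1, 2, 7] / [3, 4, 8] / [5] / [6]
Final shape: (3, 3, 1, 1).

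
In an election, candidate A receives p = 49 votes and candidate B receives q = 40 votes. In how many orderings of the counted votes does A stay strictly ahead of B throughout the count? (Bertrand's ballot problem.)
Strict-lead orderings = 3363534193650154084231110

Total orderings of the 89 votes with 49 for A: C(89, 49) = 33261615914984857055174310. By the Bertrand ballot formula (Cycle Lemma / reflection principle), the number of orderings in which A is strictly ahead of B throughout is (p − q)/(p + q) · C(p + q, p) = (49 − 40)/(49 + 40) · 33261615914984857055174310 = 3363534193650154084231110.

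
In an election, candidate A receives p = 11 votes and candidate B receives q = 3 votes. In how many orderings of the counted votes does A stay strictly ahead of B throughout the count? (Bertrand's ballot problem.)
Strict-lead orderings = 208

Total orderings of the 14 votes with 11 for A: C(14, 11) = 364. By the Bertrand ballot formula (Cycle Lemma / reflection principle), the number of orderings in which A is strictly ahead of B throughout is (p − q)/(p + q) · C(p + q, p) = (11 − 3)/(11 + 3) · 364 = 208.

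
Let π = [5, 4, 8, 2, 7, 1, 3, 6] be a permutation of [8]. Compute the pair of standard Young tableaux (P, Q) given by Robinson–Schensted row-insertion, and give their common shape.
P = [1, 3, 6] / [2, 7] / [4, 8] / [5];  Q = [1, 3, 8] / [2, 5] / [4, 7] / [6];  common shape = (3, 2, 2, 1)

Row-insert the values π_1, π_2, … into P one at a time, bumping the leftmost entry strictly greater than the inserted value down to the next row. The recording tableau Q records, in position (i, j), the step at which that cell was added to P.
  Insert 5 (step 1): P = [5];  Q = [1]
  Insert 4 (step 2): P = [4] / [5];  Q = [1] / [2]
  Insert 8 (step 3): P = [4, 8] / [5];  Q = [1, 3] / [2]
  Insert 2 (step 4): P = [2, 8] / [4] / [5];  Q = [1, 3] / [2] / [4]
  Insert 7 (step 5): P = [2, 7] / [4, 8] / [5];  Q = [1, 3] / [2, 5] / [4]
  Insert 1 (step 6): P = [1, 7] / [2, 8] / [4] / [5];  Q = [1, 3] / [2, 5] / [4] / [6]
  Insert 3 (step 7): P = [1, 3] / [2, 7] / [4, 8] / [5];  Q = [1, 3] / [2, 5] / [4, 7] / [6]
  Insert 6 (step 8): P = [1, 3, 6] / [2, 7] / [4, 8] / [5];  Q = [1, 3, 8] / [2, 5] / [4, 7] / [6]
Final shape: (3, 2, 2, 1).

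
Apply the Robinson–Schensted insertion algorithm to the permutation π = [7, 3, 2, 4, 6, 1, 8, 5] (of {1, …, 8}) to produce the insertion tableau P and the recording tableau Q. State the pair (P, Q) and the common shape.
P = [1, 4, 5, 8] / [2, 6] / [3] / [7];  Q = [1, 4, 5, 7] / [2, 8] / [3] / [6];  common shape = (4, 2, 1, 1)

Row-insert the values π_1, π_2, … into P one at a time, bumping the leftmost entry strictly greater than the inserted value down to the next row. The recording tableau Q records, in position (i, j), the step at which that cell was added to P.
  Insert 7 (step 1): P = [7];  Q = [1]
  Insert 3 (step 2): P = [3] / [7];  Q = [1] / [2]
  Insert 2 (step 3): P = [2] / [3] / [7];  Q = [1] / [2] / [3]
  Insert 4 (step 4): P = [2, 4] / [3] / [7];  Q = [1, 4] / [2] / [3]
  Insert 6 (step 5): P = [2, 4, 6] / [3] / [7];  Q = [1, 4, 5] / [2] / [3]
  Insert 1 (step 6): P = [1, 4, 6] / [2] / [3] / [7];  Q = [1, 4, 5] / [2] / [3] / [6]
  Insert 8 (step 7): P = [1, 4, 6, 8] / [2] / [3] / [7];  Q = [1, 4, 5, 7] / [2] / [3] / [6]
  Insert 5 (step 8): P = [1, 4, 5, 8] / [2, 6] / [3] / [7];  Q = [1, 4, 5, 7] / [2, 8] / [3] / [6]
Final shape: (4, 2, 1, 1).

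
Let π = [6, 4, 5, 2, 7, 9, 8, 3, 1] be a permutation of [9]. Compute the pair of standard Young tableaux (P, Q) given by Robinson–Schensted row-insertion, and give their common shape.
P = [1, 3, 7, 8] / [2, 5] / [4, 9] / [6];  Q = [1, 3, 5, 6] / [2, 7] / [4, 8] / [9];  common shape = (4, 2, 2, 1)

Row-insert the values π_1, π_2, … into P one at a time, bumping the leftmost entry strictly greater than the inserted value down to the next row. The recording tableau Q records, in position (i, j), the step at which that cell was added to P.
  Insert 6 (step 1): P = [6];  Q = [1]
  Insert 4 (step 2): P = [4] / [6];  Q = [1] / [2]
  Insert 5 (step 3): P = [4, 5] / [6];  Q = [1, 3] / [2]
  Insert 2 (step 4): P = [2, 5] / [4] / [6];  Q = [1, 3] / [2] / [4]
  Insert 7 (step 5): P = [2, 5, 7] / [4] / [6];  Q = [1, 3, 5] / [2] / [4]
  Insert 9 (step 6): P = [2, 5, 7, 9] / [4] / [6];  Q = [1, 3, 5, 6] / [2] / [4]
  Insert 8 (step 7): P = [2, 5, 7, 8] / [4, 9] / [6];  Q = [1, 3, 5, 6] / [2, 7] / [4]
  Insert 3 (step 8): P = [2, 3, 7, 8] / [4, 5] / [6, 9];  Q = [1, 3, 5, 6] / [2, 7] / [4, 8]
  Insert 1 (step 9): P = [1, 3, 7, 8] / [2, 5] / [4, 9] / [6];  Q = [1, 3, 5, 6] / [2, 7] / [4, 8] / [9]
Final shape: (4, 2, 2, 1).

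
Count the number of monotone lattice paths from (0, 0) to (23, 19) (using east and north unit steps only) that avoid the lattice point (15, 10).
Number of paths = 367311755200

Total paths from (0, 0) to (23, 19): C(42, 23) = 446775310800. Paths through (15, 10): (paths (0, 0) → (15, 10)) × (paths (15, 10) → (23, 19)) = C(25, 15) · C(17, 8) = 3268760 · 24310 = 79463555600. Avoidance count = 446775310800 − 79463555600 = 367311755200.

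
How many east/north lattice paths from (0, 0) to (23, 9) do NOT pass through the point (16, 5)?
Number of paths = 21333630

Total paths from (0, 0) to (23, 9): C(32, 23) = 28048800. Paths through (16, 5): (paths (0, 0) → (16, 5)) × (paths (16, 5) → (23, 9)) = C(21, 16) · C(11, 7) = 20349 · 330 = 6715170. Avoidance count = 28048800 − 6715170 = 21333630.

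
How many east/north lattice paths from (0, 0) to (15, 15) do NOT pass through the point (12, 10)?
Number of paths = 118905344

Total paths from (0, 0) to (15, 15): C(30, 15) = 155117520. Paths through (12, 10): (paths (0, 0) → (12, 10)) × (paths (12, 10) → (15, 15)) = C(22, 12) · C(8, 3) = 646646 · 56 = 36212176. Avoidance count = 155117520 − 36212176 = 118905344.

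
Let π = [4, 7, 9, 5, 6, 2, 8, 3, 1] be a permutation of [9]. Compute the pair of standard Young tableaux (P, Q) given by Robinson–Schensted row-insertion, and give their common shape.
P = [1, 3, 6, 8] / [2, 5] / [4, 9] / [7];  Q = [1, 2, 3, 7] / [4, 5] / [6, 8] / [9];  common shape = (4, 2, 2, 1)

Row-insert the values π_1, π_2, … into P one at a time, bumping the leftmost entry strictly greater than the inserted value down to the next row. The recording tableau Q records, in position (i, j), the step at which that cell was added to P.
  Insert 4 (step 1): P = [4];  Q = [1]
  Insert 7 (step 2): P = [4, 7];  Q = [1, 2]
  Insert 9 (step 3): P = [4, 7, 9];  Q = [1, 2, 3]
  Insert 5 (step 4): P = [4, 5, 9] / [7];  Q = [1, 2, 3] / [4]
  Insert 6 (step 5): P = [4, 5, 6] / [7, 9];  Q = [1, 2, 3] / [4, 5]
  Insert 2 (step 6): P = [2, 5, 6] / [4, 9] / [7];  Q = [1, 2, 3] / [4, 5] / [6]
  Insert 8 (step 7): P = [2, 5, 6, 8] / [4, 9] / [7];  Q = [1, 2, 3, 7] / [4, 5] / [6]
  Insert 3 (step 8): P = [2, 3, 6, 8] / [4, 5] / [7, 9];  Q = [1, 2, 3, 7] / [4, 5] / [6, 8]
  Insert 1 (step 9): P = [1, 3, 6, 8] / [2, 5] / [4, 9] / [7];  Q = [1, 2, 3, 7] / [4, 5] / [6, 8] / [9]
Final shape: (4, 2, 2, 1).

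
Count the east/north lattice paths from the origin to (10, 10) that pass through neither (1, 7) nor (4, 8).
Number of paths = 170032

Inclusion–exclusion. Total paths: C(20, 10) = 184756. Through P₁: C(8, 1)·C(12, 9) = 1760. Through P₂: C(12, 4)·C(8, 6) = 13860. Since P₁ is strictly southwest of P₂, a monotone path through both must visit P₁ then P₂; paths through both = C(8, 1)·C(4, 3)·C(8, 6) = 896. Avoid both = 184756 − 1760 − 13860 + 896 = 170032.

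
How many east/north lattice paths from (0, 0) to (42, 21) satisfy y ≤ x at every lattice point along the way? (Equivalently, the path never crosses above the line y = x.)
Number of paths = 14130873926790390

By the reflection principle (André's argument), the number of monotone paths to (42, 21) with n ≤ m that never go above y = x is C(63, 42) − C(63, 43) = 27619435402363035 − 13488561475572645 = 14130873926790390.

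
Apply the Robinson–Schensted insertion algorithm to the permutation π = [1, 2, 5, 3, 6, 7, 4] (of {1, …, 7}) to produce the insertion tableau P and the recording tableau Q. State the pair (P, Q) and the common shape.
P = [1, 2, 3, 4, 7] / [5, 6];  Q = [1, 2, 3, 5, 6] / [4, 7];  common shape = (5, 2)

Row-insert the values π_1, π_2, … into P one at a time, bumping the leftmost entry strictly greater than the inserted value down to the next row. The recording tableau Q records, in position (i, j), the step at which that cell was added to P.
  Insert 1 (step 1): P = [1];  Q = [1]
  Insert 2 (step 2): P = [1, 2];  Q = [1, 2]
  Insert 5 (step 3): P = [1, 2, 5];  Q = [1, 2, 3]
  Insert 3 (step 4): P = [1, 2, 3] / [5];  Q = [1, 2, 3] / [4]
  Insert 6 (step 5): P = [1, 2, 3, 6] / [5];  Q = [1, 2, 3, 5] / [4]
  Insert 7 (step 6): P = [1, 2, 3, 6, 7] / [5];  Q = [1, 2, 3, 5, 6] / [4]
  Insert 4 (step 7): P = [1, 2, 3, 4, 7] / [5, 6];  Q = [1, 2, 3, 5, 6] / [4, 7]
Final shape: (5, 2).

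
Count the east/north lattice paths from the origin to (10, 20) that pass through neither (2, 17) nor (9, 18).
Number of paths = 15960429

Inclusion–exclusion. Total paths: C(30, 10) = 30045015. Through P₁: C(19, 2)·C(11, 8) = 28215. Through P₂: C(27, 9)·C(3, 1) = 14060475. Since P₁ is strictly southwest of P₂, a monotone path through both must visit P₁ then P₂; paths through both = C(19, 2)·C(8, 7)·C(3, 1) = 4104. Avoid both = 30045015 − 28215 − 14060475 + 4104 = 15960429.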